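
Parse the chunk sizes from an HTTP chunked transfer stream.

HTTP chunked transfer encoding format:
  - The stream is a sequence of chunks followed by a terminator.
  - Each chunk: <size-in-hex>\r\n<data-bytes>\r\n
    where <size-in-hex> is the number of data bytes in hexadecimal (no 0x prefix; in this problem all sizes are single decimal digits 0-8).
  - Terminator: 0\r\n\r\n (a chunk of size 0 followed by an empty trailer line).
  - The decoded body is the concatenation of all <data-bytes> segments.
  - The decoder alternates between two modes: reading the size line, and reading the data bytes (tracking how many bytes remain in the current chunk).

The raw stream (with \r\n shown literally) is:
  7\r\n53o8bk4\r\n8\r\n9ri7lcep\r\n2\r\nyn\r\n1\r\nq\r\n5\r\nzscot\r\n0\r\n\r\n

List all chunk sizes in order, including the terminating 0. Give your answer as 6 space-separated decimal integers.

Chunk 1: stream[0..1]='7' size=0x7=7, data at stream[3..10]='53o8bk4' -> body[0..7], body so far='53o8bk4'
Chunk 2: stream[12..13]='8' size=0x8=8, data at stream[15..23]='9ri7lcep' -> body[7..15], body so far='53o8bk49ri7lcep'
Chunk 3: stream[25..26]='2' size=0x2=2, data at stream[28..30]='yn' -> body[15..17], body so far='53o8bk49ri7lcepyn'
Chunk 4: stream[32..33]='1' size=0x1=1, data at stream[35..36]='q' -> body[17..18], body so far='53o8bk49ri7lcepynq'
Chunk 5: stream[38..39]='5' size=0x5=5, data at stream[41..46]='zscot' -> body[18..23], body so far='53o8bk49ri7lcepynqzscot'
Chunk 6: stream[48..49]='0' size=0 (terminator). Final body='53o8bk49ri7lcepynqzscot' (23 bytes)

Answer: 7 8 2 1 5 0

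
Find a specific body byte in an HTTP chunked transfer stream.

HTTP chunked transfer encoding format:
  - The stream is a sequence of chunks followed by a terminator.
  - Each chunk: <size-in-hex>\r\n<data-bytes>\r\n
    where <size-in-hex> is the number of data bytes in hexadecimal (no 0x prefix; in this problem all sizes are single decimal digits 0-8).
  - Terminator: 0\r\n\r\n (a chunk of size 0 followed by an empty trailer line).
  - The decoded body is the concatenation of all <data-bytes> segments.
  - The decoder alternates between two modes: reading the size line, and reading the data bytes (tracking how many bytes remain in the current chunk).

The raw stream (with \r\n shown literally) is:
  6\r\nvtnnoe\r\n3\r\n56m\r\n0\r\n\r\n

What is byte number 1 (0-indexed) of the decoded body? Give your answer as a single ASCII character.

Answer: t

Derivation:
Chunk 1: stream[0..1]='6' size=0x6=6, data at stream[3..9]='vtnnoe' -> body[0..6], body so far='vtnnoe'
Chunk 2: stream[11..12]='3' size=0x3=3, data at stream[14..17]='56m' -> body[6..9], body so far='vtnnoe56m'
Chunk 3: stream[19..20]='0' size=0 (terminator). Final body='vtnnoe56m' (9 bytes)
Body byte 1 = 't'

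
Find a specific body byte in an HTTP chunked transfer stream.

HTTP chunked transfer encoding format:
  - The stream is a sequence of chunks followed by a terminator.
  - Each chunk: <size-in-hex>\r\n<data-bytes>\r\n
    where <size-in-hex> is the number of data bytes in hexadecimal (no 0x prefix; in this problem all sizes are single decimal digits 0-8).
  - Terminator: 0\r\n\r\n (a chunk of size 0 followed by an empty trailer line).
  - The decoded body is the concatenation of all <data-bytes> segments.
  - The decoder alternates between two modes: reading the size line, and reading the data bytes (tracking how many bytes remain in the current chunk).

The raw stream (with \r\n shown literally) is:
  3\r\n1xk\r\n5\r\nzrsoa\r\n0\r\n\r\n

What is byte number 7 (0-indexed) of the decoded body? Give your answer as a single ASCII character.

Answer: a

Derivation:
Chunk 1: stream[0..1]='3' size=0x3=3, data at stream[3..6]='1xk' -> body[0..3], body so far='1xk'
Chunk 2: stream[8..9]='5' size=0x5=5, data at stream[11..16]='zrsoa' -> body[3..8], body so far='1xkzrsoa'
Chunk 3: stream[18..19]='0' size=0 (terminator). Final body='1xkzrsoa' (8 bytes)
Body byte 7 = 'a'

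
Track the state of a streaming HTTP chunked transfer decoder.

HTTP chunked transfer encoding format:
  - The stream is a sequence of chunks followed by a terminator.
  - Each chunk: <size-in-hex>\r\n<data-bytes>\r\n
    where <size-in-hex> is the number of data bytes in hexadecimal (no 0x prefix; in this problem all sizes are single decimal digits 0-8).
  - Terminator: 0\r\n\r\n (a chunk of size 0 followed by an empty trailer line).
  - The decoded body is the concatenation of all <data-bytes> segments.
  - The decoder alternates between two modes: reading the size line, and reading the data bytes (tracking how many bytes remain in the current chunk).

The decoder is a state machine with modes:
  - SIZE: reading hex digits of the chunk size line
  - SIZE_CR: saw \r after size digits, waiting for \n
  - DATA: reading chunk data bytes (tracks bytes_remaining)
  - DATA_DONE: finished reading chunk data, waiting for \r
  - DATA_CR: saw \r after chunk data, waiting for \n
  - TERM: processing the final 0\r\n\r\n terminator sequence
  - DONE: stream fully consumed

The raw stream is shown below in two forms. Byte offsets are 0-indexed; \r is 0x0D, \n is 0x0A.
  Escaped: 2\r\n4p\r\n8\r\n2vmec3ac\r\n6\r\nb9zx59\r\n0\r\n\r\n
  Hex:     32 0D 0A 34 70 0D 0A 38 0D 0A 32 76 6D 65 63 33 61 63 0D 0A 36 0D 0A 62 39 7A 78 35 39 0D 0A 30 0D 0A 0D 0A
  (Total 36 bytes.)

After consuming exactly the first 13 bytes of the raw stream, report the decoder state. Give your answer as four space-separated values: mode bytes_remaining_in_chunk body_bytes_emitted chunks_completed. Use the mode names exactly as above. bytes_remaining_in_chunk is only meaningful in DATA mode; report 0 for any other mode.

Byte 0 = '2': mode=SIZE remaining=0 emitted=0 chunks_done=0
Byte 1 = 0x0D: mode=SIZE_CR remaining=0 emitted=0 chunks_done=0
Byte 2 = 0x0A: mode=DATA remaining=2 emitted=0 chunks_done=0
Byte 3 = '4': mode=DATA remaining=1 emitted=1 chunks_done=0
Byte 4 = 'p': mode=DATA_DONE remaining=0 emitted=2 chunks_done=0
Byte 5 = 0x0D: mode=DATA_CR remaining=0 emitted=2 chunks_done=0
Byte 6 = 0x0A: mode=SIZE remaining=0 emitted=2 chunks_done=1
Byte 7 = '8': mode=SIZE remaining=0 emitted=2 chunks_done=1
Byte 8 = 0x0D: mode=SIZE_CR remaining=0 emitted=2 chunks_done=1
Byte 9 = 0x0A: mode=DATA remaining=8 emitted=2 chunks_done=1
Byte 10 = '2': mode=DATA remaining=7 emitted=3 chunks_done=1
Byte 11 = 'v': mode=DATA remaining=6 emitted=4 chunks_done=1
Byte 12 = 'm': mode=DATA remaining=5 emitted=5 chunks_done=1

Answer: DATA 5 5 1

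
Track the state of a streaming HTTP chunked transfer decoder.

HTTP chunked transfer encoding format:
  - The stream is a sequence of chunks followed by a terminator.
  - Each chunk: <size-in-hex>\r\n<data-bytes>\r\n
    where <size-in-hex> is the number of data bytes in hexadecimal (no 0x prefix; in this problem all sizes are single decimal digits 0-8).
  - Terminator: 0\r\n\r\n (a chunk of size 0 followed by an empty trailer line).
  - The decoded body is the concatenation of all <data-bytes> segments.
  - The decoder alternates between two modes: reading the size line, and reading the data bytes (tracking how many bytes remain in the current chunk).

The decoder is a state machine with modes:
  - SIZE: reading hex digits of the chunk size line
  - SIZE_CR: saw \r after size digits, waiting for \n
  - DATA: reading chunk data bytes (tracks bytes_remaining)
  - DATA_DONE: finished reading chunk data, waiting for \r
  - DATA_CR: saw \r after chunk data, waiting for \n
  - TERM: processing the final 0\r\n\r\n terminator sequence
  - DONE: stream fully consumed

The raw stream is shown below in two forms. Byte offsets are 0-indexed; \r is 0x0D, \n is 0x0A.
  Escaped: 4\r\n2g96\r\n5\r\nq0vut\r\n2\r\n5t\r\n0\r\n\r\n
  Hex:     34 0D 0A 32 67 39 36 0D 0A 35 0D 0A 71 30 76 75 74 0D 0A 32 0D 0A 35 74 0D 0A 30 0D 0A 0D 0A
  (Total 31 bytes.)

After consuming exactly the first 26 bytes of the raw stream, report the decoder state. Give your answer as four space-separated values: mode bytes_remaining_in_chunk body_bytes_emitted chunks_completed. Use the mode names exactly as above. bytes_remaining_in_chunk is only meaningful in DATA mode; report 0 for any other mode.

Answer: SIZE 0 11 3

Derivation:
Byte 0 = '4': mode=SIZE remaining=0 emitted=0 chunks_done=0
Byte 1 = 0x0D: mode=SIZE_CR remaining=0 emitted=0 chunks_done=0
Byte 2 = 0x0A: mode=DATA remaining=4 emitted=0 chunks_done=0
Byte 3 = '2': mode=DATA remaining=3 emitted=1 chunks_done=0
Byte 4 = 'g': mode=DATA remaining=2 emitted=2 chunks_done=0
Byte 5 = '9': mode=DATA remaining=1 emitted=3 chunks_done=0
Byte 6 = '6': mode=DATA_DONE remaining=0 emitted=4 chunks_done=0
Byte 7 = 0x0D: mode=DATA_CR remaining=0 emitted=4 chunks_done=0
Byte 8 = 0x0A: mode=SIZE remaining=0 emitted=4 chunks_done=1
Byte 9 = '5': mode=SIZE remaining=0 emitted=4 chunks_done=1
Byte 10 = 0x0D: mode=SIZE_CR remaining=0 emitted=4 chunks_done=1
Byte 11 = 0x0A: mode=DATA remaining=5 emitted=4 chunks_done=1
Byte 12 = 'q': mode=DATA remaining=4 emitted=5 chunks_done=1
Byte 13 = '0': mode=DATA remaining=3 emitted=6 chunks_done=1
Byte 14 = 'v': mode=DATA remaining=2 emitted=7 chunks_done=1
Byte 15 = 'u': mode=DATA remaining=1 emitted=8 chunks_done=1
Byte 16 = 't': mode=DATA_DONE remaining=0 emitted=9 chunks_done=1
Byte 17 = 0x0D: mode=DATA_CR remaining=0 emitted=9 chunks_done=1
Byte 18 = 0x0A: mode=SIZE remaining=0 emitted=9 chunks_done=2
Byte 19 = '2': mode=SIZE remaining=0 emitted=9 chunks_done=2
Byte 20 = 0x0D: mode=SIZE_CR remaining=0 emitted=9 chunks_done=2
Byte 21 = 0x0A: mode=DATA remaining=2 emitted=9 chunks_done=2
Byte 22 = '5': mode=DATA remaining=1 emitted=10 chunks_done=2
Byte 23 = 't': mode=DATA_DONE remaining=0 emitted=11 chunks_done=2
Byte 24 = 0x0D: mode=DATA_CR remaining=0 emitted=11 chunks_done=2
Byte 25 = 0x0A: mode=SIZE remaining=0 emitted=11 chunks_done=3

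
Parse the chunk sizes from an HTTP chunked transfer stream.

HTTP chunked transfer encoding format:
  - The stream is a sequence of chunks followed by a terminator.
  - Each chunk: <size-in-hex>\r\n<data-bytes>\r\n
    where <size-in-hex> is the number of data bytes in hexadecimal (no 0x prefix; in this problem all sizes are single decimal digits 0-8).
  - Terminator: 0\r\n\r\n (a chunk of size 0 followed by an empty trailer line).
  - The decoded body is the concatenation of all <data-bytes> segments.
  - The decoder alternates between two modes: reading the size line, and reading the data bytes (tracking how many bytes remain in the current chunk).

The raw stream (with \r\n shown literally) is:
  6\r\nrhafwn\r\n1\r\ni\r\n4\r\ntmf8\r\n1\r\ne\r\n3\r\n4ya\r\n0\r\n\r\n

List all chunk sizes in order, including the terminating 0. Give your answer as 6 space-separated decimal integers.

Chunk 1: stream[0..1]='6' size=0x6=6, data at stream[3..9]='rhafwn' -> body[0..6], body so far='rhafwn'
Chunk 2: stream[11..12]='1' size=0x1=1, data at stream[14..15]='i' -> body[6..7], body so far='rhafwni'
Chunk 3: stream[17..18]='4' size=0x4=4, data at stream[20..24]='tmf8' -> body[7..11], body so far='rhafwnitmf8'
Chunk 4: stream[26..27]='1' size=0x1=1, data at stream[29..30]='e' -> body[11..12], body so far='rhafwnitmf8e'
Chunk 5: stream[32..33]='3' size=0x3=3, data at stream[35..38]='4ya' -> body[12..15], body so far='rhafwnitmf8e4ya'
Chunk 6: stream[40..41]='0' size=0 (terminator). Final body='rhafwnitmf8e4ya' (15 bytes)

Answer: 6 1 4 1 3 0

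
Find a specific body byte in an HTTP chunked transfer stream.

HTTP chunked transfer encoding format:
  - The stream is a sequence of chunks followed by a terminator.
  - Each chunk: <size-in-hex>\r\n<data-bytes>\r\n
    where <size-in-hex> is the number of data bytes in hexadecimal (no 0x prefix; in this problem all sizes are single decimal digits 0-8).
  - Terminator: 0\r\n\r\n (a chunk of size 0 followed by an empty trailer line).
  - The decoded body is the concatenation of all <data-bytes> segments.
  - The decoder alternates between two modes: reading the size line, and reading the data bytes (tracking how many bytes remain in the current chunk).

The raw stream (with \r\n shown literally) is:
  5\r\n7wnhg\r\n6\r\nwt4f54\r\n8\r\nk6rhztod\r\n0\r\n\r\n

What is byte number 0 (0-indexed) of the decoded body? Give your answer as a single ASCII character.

Answer: 7

Derivation:
Chunk 1: stream[0..1]='5' size=0x5=5, data at stream[3..8]='7wnhg' -> body[0..5], body so far='7wnhg'
Chunk 2: stream[10..11]='6' size=0x6=6, data at stream[13..19]='wt4f54' -> body[5..11], body so far='7wnhgwt4f54'
Chunk 3: stream[21..22]='8' size=0x8=8, data at stream[24..32]='k6rhztod' -> body[11..19], body so far='7wnhgwt4f54k6rhztod'
Chunk 4: stream[34..35]='0' size=0 (terminator). Final body='7wnhgwt4f54k6rhztod' (19 bytes)
Body byte 0 = '7'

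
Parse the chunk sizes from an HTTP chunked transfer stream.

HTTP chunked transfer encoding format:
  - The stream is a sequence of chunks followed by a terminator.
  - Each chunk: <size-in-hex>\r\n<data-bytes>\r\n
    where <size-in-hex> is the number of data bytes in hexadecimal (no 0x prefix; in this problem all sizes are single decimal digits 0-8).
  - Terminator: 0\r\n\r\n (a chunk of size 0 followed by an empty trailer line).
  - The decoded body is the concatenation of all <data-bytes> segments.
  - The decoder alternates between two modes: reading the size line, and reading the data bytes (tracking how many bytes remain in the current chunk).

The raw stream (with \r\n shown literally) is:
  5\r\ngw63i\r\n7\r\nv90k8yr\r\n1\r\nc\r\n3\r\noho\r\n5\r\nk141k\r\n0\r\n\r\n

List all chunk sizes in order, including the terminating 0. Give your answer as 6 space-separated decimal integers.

Chunk 1: stream[0..1]='5' size=0x5=5, data at stream[3..8]='gw63i' -> body[0..5], body so far='gw63i'
Chunk 2: stream[10..11]='7' size=0x7=7, data at stream[13..20]='v90k8yr' -> body[5..12], body so far='gw63iv90k8yr'
Chunk 3: stream[22..23]='1' size=0x1=1, data at stream[25..26]='c' -> body[12..13], body so far='gw63iv90k8yrc'
Chunk 4: stream[28..29]='3' size=0x3=3, data at stream[31..34]='oho' -> body[13..16], body so far='gw63iv90k8yrcoho'
Chunk 5: stream[36..37]='5' size=0x5=5, data at stream[39..44]='k141k' -> body[16..21], body so far='gw63iv90k8yrcohok141k'
Chunk 6: stream[46..47]='0' size=0 (terminator). Final body='gw63iv90k8yrcohok141k' (21 bytes)

Answer: 5 7 1 3 5 0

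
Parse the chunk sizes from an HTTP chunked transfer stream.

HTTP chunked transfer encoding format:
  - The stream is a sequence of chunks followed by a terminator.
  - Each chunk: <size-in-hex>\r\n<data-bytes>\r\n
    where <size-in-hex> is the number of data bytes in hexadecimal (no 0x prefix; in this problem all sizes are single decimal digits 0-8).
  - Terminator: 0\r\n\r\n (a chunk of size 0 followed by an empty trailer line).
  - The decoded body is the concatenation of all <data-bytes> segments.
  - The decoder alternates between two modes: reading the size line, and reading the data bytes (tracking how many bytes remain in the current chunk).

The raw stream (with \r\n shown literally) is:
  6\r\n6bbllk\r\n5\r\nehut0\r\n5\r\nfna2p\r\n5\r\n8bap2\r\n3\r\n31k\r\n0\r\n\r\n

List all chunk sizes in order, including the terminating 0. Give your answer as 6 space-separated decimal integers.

Answer: 6 5 5 5 3 0

Derivation:
Chunk 1: stream[0..1]='6' size=0x6=6, data at stream[3..9]='6bbllk' -> body[0..6], body so far='6bbllk'
Chunk 2: stream[11..12]='5' size=0x5=5, data at stream[14..19]='ehut0' -> body[6..11], body so far='6bbllkehut0'
Chunk 3: stream[21..22]='5' size=0x5=5, data at stream[24..29]='fna2p' -> body[11..16], body so far='6bbllkehut0fna2p'
Chunk 4: stream[31..32]='5' size=0x5=5, data at stream[34..39]='8bap2' -> body[16..21], body so far='6bbllkehut0fna2p8bap2'
Chunk 5: stream[41..42]='3' size=0x3=3, data at stream[44..47]='31k' -> body[21..24], body so far='6bbllkehut0fna2p8bap231k'
Chunk 6: stream[49..50]='0' size=0 (terminator). Final body='6bbllkehut0fna2p8bap231k' (24 bytes)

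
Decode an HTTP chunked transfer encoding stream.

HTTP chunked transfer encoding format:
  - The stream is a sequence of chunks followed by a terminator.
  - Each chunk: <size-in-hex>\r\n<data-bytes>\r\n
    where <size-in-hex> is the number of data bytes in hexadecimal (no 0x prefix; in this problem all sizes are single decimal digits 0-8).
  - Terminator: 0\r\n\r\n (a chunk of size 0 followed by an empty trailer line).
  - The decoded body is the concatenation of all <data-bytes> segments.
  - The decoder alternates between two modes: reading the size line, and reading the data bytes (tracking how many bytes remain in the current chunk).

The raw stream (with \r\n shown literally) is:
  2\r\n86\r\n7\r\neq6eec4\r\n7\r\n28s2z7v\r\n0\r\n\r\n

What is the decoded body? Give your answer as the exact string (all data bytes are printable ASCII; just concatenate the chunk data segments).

Answer: 86eq6eec428s2z7v

Derivation:
Chunk 1: stream[0..1]='2' size=0x2=2, data at stream[3..5]='86' -> body[0..2], body so far='86'
Chunk 2: stream[7..8]='7' size=0x7=7, data at stream[10..17]='eq6eec4' -> body[2..9], body so far='86eq6eec4'
Chunk 3: stream[19..20]='7' size=0x7=7, data at stream[22..29]='28s2z7v' -> body[9..16], body so far='86eq6eec428s2z7v'
Chunk 4: stream[31..32]='0' size=0 (terminator). Final body='86eq6eec428s2z7v' (16 bytes)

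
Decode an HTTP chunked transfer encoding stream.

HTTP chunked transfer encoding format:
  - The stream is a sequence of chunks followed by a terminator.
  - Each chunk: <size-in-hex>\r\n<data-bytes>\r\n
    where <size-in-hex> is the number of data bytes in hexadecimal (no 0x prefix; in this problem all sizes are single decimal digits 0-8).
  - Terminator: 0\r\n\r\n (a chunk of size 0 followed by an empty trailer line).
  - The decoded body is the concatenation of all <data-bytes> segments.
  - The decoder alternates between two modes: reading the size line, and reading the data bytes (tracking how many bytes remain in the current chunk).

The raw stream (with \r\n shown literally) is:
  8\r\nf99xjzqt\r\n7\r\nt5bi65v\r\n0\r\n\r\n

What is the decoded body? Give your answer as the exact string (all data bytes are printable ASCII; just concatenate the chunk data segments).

Chunk 1: stream[0..1]='8' size=0x8=8, data at stream[3..11]='f99xjzqt' -> body[0..8], body so far='f99xjzqt'
Chunk 2: stream[13..14]='7' size=0x7=7, data at stream[16..23]='t5bi65v' -> body[8..15], body so far='f99xjzqtt5bi65v'
Chunk 3: stream[25..26]='0' size=0 (terminator). Final body='f99xjzqtt5bi65v' (15 bytes)

Answer: f99xjzqtt5bi65v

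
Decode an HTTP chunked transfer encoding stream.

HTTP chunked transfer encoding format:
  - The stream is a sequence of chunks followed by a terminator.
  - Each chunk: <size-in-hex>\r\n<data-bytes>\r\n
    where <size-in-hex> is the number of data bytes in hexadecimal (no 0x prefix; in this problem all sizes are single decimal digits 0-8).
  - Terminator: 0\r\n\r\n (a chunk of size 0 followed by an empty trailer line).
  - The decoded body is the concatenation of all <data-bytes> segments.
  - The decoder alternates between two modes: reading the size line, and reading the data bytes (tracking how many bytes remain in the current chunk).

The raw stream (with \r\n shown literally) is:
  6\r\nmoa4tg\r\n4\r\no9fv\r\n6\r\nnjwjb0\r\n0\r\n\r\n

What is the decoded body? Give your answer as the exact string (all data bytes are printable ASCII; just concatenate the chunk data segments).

Chunk 1: stream[0..1]='6' size=0x6=6, data at stream[3..9]='moa4tg' -> body[0..6], body so far='moa4tg'
Chunk 2: stream[11..12]='4' size=0x4=4, data at stream[14..18]='o9fv' -> body[6..10], body so far='moa4tgo9fv'
Chunk 3: stream[20..21]='6' size=0x6=6, data at stream[23..29]='njwjb0' -> body[10..16], body so far='moa4tgo9fvnjwjb0'
Chunk 4: stream[31..32]='0' size=0 (terminator). Final body='moa4tgo9fvnjwjb0' (16 bytes)

Answer: moa4tgo9fvnjwjb0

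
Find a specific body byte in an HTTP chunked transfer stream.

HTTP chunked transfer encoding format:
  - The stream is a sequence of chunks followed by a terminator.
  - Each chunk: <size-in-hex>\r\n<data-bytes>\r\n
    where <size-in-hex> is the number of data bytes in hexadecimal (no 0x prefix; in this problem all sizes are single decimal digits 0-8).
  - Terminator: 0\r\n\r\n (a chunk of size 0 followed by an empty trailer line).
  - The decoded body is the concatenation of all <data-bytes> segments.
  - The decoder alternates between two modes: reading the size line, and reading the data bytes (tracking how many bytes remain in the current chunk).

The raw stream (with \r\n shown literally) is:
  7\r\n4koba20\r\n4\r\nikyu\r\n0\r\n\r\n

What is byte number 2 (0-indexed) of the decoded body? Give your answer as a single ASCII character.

Answer: o

Derivation:
Chunk 1: stream[0..1]='7' size=0x7=7, data at stream[3..10]='4koba20' -> body[0..7], body so far='4koba20'
Chunk 2: stream[12..13]='4' size=0x4=4, data at stream[15..19]='ikyu' -> body[7..11], body so far='4koba20ikyu'
Chunk 3: stream[21..22]='0' size=0 (terminator). Final body='4koba20ikyu' (11 bytes)
Body byte 2 = 'o'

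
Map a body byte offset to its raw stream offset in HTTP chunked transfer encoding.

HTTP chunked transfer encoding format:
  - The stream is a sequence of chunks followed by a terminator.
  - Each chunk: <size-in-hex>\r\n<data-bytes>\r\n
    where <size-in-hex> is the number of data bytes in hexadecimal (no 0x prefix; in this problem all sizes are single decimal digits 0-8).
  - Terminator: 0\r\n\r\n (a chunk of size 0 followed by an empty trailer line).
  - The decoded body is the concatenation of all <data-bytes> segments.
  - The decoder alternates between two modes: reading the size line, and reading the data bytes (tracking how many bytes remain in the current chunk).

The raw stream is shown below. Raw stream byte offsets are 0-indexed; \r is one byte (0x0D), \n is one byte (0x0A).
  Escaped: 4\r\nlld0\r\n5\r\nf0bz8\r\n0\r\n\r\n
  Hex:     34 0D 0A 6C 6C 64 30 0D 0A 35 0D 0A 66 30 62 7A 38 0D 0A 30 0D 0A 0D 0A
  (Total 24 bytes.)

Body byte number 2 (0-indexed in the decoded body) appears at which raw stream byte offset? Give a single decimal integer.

Chunk 1: stream[0..1]='4' size=0x4=4, data at stream[3..7]='lld0' -> body[0..4], body so far='lld0'
Chunk 2: stream[9..10]='5' size=0x5=5, data at stream[12..17]='f0bz8' -> body[4..9], body so far='lld0f0bz8'
Chunk 3: stream[19..20]='0' size=0 (terminator). Final body='lld0f0bz8' (9 bytes)
Body byte 2 at stream offset 5

Answer: 5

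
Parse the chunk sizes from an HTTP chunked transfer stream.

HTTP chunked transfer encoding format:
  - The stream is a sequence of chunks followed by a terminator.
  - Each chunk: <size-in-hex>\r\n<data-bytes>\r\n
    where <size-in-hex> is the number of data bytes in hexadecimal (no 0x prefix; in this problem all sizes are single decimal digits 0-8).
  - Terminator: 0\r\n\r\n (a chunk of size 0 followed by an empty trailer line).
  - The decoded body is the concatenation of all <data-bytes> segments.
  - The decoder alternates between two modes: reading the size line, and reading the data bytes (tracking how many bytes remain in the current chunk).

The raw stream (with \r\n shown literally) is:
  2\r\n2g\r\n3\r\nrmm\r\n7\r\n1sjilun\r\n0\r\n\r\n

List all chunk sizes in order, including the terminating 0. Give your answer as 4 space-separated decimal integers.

Answer: 2 3 7 0

Derivation:
Chunk 1: stream[0..1]='2' size=0x2=2, data at stream[3..5]='2g' -> body[0..2], body so far='2g'
Chunk 2: stream[7..8]='3' size=0x3=3, data at stream[10..13]='rmm' -> body[2..5], body so far='2grmm'
Chunk 3: stream[15..16]='7' size=0x7=7, data at stream[18..25]='1sjilun' -> body[5..12], body so far='2grmm1sjilun'
Chunk 4: stream[27..28]='0' size=0 (terminator). Final body='2grmm1sjilun' (12 bytes)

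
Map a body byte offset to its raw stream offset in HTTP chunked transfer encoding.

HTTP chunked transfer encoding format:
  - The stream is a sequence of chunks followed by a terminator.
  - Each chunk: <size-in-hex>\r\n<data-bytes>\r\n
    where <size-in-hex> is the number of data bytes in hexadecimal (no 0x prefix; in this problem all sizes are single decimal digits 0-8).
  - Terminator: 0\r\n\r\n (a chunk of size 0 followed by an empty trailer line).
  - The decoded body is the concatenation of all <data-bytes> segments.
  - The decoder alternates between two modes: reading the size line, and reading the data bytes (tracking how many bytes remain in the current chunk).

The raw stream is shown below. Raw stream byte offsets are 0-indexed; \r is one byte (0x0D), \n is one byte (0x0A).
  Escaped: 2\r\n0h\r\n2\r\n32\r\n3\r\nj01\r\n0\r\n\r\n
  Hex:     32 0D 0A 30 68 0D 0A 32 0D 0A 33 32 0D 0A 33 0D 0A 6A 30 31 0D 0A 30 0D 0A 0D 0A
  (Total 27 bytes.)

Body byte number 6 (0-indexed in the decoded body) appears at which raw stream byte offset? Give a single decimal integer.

Answer: 19

Derivation:
Chunk 1: stream[0..1]='2' size=0x2=2, data at stream[3..5]='0h' -> body[0..2], body so far='0h'
Chunk 2: stream[7..8]='2' size=0x2=2, data at stream[10..12]='32' -> body[2..4], body so far='0h32'
Chunk 3: stream[14..15]='3' size=0x3=3, data at stream[17..20]='j01' -> body[4..7], body so far='0h32j01'
Chunk 4: stream[22..23]='0' size=0 (terminator). Final body='0h32j01' (7 bytes)
Body byte 6 at stream offset 19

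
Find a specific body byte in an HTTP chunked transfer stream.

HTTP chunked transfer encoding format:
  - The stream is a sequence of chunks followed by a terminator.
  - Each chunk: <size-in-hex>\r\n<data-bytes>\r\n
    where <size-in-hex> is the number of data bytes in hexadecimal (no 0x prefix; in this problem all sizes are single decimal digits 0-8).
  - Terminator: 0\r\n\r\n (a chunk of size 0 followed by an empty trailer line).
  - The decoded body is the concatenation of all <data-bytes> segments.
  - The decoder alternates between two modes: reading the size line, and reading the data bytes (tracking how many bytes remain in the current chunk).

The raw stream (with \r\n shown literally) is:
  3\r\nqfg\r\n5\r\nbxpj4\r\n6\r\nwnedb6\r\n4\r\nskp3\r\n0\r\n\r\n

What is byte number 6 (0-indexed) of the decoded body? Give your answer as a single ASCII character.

Answer: j

Derivation:
Chunk 1: stream[0..1]='3' size=0x3=3, data at stream[3..6]='qfg' -> body[0..3], body so far='qfg'
Chunk 2: stream[8..9]='5' size=0x5=5, data at stream[11..16]='bxpj4' -> body[3..8], body so far='qfgbxpj4'
Chunk 3: stream[18..19]='6' size=0x6=6, data at stream[21..27]='wnedb6' -> body[8..14], body so far='qfgbxpj4wnedb6'
Chunk 4: stream[29..30]='4' size=0x4=4, data at stream[32..36]='skp3' -> body[14..18], body so far='qfgbxpj4wnedb6skp3'
Chunk 5: stream[38..39]='0' size=0 (terminator). Final body='qfgbxpj4wnedb6skp3' (18 bytes)
Body byte 6 = 'j'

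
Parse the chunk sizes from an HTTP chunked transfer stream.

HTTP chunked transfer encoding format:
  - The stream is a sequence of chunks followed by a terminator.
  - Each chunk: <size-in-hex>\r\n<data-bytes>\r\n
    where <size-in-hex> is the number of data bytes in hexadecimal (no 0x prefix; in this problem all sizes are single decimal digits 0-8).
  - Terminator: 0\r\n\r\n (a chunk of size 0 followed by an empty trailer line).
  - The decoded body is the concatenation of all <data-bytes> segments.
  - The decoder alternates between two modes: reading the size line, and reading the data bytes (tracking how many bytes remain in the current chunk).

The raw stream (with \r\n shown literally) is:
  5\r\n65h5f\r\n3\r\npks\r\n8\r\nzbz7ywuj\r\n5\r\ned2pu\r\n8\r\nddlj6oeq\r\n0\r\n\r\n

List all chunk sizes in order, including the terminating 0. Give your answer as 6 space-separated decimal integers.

Answer: 5 3 8 5 8 0

Derivation:
Chunk 1: stream[0..1]='5' size=0x5=5, data at stream[3..8]='65h5f' -> body[0..5], body so far='65h5f'
Chunk 2: stream[10..11]='3' size=0x3=3, data at stream[13..16]='pks' -> body[5..8], body so far='65h5fpks'
Chunk 3: stream[18..19]='8' size=0x8=8, data at stream[21..29]='zbz7ywuj' -> body[8..16], body so far='65h5fpkszbz7ywuj'
Chunk 4: stream[31..32]='5' size=0x5=5, data at stream[34..39]='ed2pu' -> body[16..21], body so far='65h5fpkszbz7ywujed2pu'
Chunk 5: stream[41..42]='8' size=0x8=8, data at stream[44..52]='ddlj6oeq' -> body[21..29], body so far='65h5fpkszbz7ywujed2puddlj6oeq'
Chunk 6: stream[54..55]='0' size=0 (terminator). Final body='65h5fpkszbz7ywujed2puddlj6oeq' (29 bytes)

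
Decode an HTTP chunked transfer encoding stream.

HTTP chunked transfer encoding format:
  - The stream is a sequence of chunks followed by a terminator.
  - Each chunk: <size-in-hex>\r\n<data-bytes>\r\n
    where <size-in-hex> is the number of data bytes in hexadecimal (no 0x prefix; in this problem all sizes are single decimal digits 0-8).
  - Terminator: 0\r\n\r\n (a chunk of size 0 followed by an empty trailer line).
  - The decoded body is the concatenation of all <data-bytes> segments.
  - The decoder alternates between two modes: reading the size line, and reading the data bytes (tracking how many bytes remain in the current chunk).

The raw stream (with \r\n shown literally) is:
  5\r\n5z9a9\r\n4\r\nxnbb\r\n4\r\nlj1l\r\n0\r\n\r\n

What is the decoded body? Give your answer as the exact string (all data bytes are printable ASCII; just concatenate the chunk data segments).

Chunk 1: stream[0..1]='5' size=0x5=5, data at stream[3..8]='5z9a9' -> body[0..5], body so far='5z9a9'
Chunk 2: stream[10..11]='4' size=0x4=4, data at stream[13..17]='xnbb' -> body[5..9], body so far='5z9a9xnbb'
Chunk 3: stream[19..20]='4' size=0x4=4, data at stream[22..26]='lj1l' -> body[9..13], body so far='5z9a9xnbblj1l'
Chunk 4: stream[28..29]='0' size=0 (terminator). Final body='5z9a9xnbblj1l' (13 bytes)

Answer: 5z9a9xnbblj1l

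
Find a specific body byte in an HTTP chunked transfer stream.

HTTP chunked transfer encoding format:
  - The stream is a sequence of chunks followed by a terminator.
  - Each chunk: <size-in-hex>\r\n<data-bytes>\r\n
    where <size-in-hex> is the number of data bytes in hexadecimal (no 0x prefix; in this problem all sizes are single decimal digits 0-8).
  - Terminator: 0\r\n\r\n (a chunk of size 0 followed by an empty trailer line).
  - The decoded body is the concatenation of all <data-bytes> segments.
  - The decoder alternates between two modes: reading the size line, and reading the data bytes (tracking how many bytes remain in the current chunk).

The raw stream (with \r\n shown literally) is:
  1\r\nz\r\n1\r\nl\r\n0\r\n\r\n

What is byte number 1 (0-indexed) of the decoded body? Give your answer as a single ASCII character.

Answer: l

Derivation:
Chunk 1: stream[0..1]='1' size=0x1=1, data at stream[3..4]='z' -> body[0..1], body so far='z'
Chunk 2: stream[6..7]='1' size=0x1=1, data at stream[9..10]='l' -> body[1..2], body so far='zl'
Chunk 3: stream[12..13]='0' size=0 (terminator). Final body='zl' (2 bytes)
Body byte 1 = 'l'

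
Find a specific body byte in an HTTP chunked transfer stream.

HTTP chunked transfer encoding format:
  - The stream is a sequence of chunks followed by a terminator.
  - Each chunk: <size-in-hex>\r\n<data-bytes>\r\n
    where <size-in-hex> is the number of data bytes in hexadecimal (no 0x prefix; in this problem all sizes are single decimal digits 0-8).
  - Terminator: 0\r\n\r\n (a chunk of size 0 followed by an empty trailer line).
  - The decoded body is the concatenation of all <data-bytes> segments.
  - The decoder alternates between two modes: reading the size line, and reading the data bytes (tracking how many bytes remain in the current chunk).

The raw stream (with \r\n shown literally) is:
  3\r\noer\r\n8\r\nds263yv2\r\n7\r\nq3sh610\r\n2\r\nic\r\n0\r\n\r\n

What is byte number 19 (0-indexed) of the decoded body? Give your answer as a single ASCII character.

Chunk 1: stream[0..1]='3' size=0x3=3, data at stream[3..6]='oer' -> body[0..3], body so far='oer'
Chunk 2: stream[8..9]='8' size=0x8=8, data at stream[11..19]='ds263yv2' -> body[3..11], body so far='oerds263yv2'
Chunk 3: stream[21..22]='7' size=0x7=7, data at stream[24..31]='q3sh610' -> body[11..18], body so far='oerds263yv2q3sh610'
Chunk 4: stream[33..34]='2' size=0x2=2, data at stream[36..38]='ic' -> body[18..20], body so far='oerds263yv2q3sh610ic'
Chunk 5: stream[40..41]='0' size=0 (terminator). Final body='oerds263yv2q3sh610ic' (20 bytes)
Body byte 19 = 'c'

Answer: c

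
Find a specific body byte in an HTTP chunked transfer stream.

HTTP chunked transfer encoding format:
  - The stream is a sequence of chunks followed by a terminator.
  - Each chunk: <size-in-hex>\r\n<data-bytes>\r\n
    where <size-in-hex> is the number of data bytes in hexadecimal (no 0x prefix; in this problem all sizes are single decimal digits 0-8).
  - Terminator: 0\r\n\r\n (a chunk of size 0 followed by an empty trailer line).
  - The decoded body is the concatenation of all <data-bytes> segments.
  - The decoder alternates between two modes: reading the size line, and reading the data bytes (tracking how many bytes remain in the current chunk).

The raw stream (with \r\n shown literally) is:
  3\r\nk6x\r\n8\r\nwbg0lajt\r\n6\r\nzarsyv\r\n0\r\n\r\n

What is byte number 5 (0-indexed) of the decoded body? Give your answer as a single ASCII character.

Answer: g

Derivation:
Chunk 1: stream[0..1]='3' size=0x3=3, data at stream[3..6]='k6x' -> body[0..3], body so far='k6x'
Chunk 2: stream[8..9]='8' size=0x8=8, data at stream[11..19]='wbg0lajt' -> body[3..11], body so far='k6xwbg0lajt'
Chunk 3: stream[21..22]='6' size=0x6=6, data at stream[24..30]='zarsyv' -> body[11..17], body so far='k6xwbg0lajtzarsyv'
Chunk 4: stream[32..33]='0' size=0 (terminator). Final body='k6xwbg0lajtzarsyv' (17 bytes)
Body byte 5 = 'g'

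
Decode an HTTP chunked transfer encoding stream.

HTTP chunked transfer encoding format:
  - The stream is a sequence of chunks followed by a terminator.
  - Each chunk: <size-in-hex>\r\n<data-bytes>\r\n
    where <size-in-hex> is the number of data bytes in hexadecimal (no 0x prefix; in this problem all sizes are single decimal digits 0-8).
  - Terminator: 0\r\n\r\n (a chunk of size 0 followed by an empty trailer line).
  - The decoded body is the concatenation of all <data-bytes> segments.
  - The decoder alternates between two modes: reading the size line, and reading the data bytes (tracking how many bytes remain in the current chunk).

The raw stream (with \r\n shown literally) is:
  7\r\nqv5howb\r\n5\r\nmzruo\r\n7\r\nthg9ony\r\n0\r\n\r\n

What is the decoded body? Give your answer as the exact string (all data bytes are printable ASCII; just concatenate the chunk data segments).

Chunk 1: stream[0..1]='7' size=0x7=7, data at stream[3..10]='qv5howb' -> body[0..7], body so far='qv5howb'
Chunk 2: stream[12..13]='5' size=0x5=5, data at stream[15..20]='mzruo' -> body[7..12], body so far='qv5howbmzruo'
Chunk 3: stream[22..23]='7' size=0x7=7, data at stream[25..32]='thg9ony' -> body[12..19], body so far='qv5howbmzruothg9ony'
Chunk 4: stream[34..35]='0' size=0 (terminator). Final body='qv5howbmzruothg9ony' (19 bytes)

Answer: qv5howbmzruothg9ony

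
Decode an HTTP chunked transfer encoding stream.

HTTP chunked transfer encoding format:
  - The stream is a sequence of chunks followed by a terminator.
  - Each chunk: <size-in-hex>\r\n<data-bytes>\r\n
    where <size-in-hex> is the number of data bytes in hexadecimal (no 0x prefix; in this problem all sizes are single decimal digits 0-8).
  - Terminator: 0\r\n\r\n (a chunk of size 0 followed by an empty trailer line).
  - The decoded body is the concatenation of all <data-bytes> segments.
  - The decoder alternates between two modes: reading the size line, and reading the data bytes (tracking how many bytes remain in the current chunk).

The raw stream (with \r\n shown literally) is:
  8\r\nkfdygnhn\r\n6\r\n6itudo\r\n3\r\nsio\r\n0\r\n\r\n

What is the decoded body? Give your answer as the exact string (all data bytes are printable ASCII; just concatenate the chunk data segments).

Answer: kfdygnhn6itudosio

Derivation:
Chunk 1: stream[0..1]='8' size=0x8=8, data at stream[3..11]='kfdygnhn' -> body[0..8], body so far='kfdygnhn'
Chunk 2: stream[13..14]='6' size=0x6=6, data at stream[16..22]='6itudo' -> body[8..14], body so far='kfdygnhn6itudo'
Chunk 3: stream[24..25]='3' size=0x3=3, data at stream[27..30]='sio' -> body[14..17], body so far='kfdygnhn6itudosio'
Chunk 4: stream[32..33]='0' size=0 (terminator). Final body='kfdygnhn6itudosio' (17 bytes)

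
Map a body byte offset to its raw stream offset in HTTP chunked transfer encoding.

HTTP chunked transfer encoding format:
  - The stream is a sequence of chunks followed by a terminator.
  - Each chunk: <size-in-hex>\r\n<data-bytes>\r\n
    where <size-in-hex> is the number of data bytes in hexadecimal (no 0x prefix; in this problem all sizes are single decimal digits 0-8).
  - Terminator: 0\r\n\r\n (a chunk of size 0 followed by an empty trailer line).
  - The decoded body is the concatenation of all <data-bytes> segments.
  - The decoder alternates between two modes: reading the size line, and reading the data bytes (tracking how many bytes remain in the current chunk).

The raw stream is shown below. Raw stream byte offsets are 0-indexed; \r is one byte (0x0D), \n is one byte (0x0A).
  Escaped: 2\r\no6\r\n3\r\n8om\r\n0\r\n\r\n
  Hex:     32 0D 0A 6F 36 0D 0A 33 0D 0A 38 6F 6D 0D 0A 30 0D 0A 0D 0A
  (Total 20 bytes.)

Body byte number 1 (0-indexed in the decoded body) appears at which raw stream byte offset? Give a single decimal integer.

Chunk 1: stream[0..1]='2' size=0x2=2, data at stream[3..5]='o6' -> body[0..2], body so far='o6'
Chunk 2: stream[7..8]='3' size=0x3=3, data at stream[10..13]='8om' -> body[2..5], body so far='o68om'
Chunk 3: stream[15..16]='0' size=0 (terminator). Final body='o68om' (5 bytes)
Body byte 1 at stream offset 4

Answer: 4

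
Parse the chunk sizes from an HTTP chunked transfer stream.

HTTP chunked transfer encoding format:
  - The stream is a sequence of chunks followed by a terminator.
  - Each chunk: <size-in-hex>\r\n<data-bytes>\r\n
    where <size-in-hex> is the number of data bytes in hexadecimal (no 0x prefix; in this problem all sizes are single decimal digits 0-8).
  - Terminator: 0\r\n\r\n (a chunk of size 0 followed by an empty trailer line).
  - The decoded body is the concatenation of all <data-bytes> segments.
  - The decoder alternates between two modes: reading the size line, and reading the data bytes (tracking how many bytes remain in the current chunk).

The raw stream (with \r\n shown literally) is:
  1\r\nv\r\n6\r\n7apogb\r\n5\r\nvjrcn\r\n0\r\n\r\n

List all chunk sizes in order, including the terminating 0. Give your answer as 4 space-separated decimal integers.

Chunk 1: stream[0..1]='1' size=0x1=1, data at stream[3..4]='v' -> body[0..1], body so far='v'
Chunk 2: stream[6..7]='6' size=0x6=6, data at stream[9..15]='7apogb' -> body[1..7], body so far='v7apogb'
Chunk 3: stream[17..18]='5' size=0x5=5, data at stream[20..25]='vjrcn' -> body[7..12], body so far='v7apogbvjrcn'
Chunk 4: stream[27..28]='0' size=0 (terminator). Final body='v7apogbvjrcn' (12 bytes)

Answer: 1 6 5 0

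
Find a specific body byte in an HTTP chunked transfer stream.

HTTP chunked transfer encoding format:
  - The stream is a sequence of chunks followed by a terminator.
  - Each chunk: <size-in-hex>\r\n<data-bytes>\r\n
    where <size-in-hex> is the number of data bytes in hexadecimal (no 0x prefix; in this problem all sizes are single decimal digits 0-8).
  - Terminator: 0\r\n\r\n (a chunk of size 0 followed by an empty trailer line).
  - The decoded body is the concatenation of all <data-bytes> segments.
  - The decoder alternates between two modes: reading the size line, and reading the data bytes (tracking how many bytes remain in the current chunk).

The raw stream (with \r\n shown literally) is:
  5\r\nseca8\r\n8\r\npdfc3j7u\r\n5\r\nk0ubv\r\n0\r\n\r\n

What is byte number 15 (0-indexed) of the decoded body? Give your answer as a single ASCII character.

Answer: u

Derivation:
Chunk 1: stream[0..1]='5' size=0x5=5, data at stream[3..8]='seca8' -> body[0..5], body so far='seca8'
Chunk 2: stream[10..11]='8' size=0x8=8, data at stream[13..21]='pdfc3j7u' -> body[5..13], body so far='seca8pdfc3j7u'
Chunk 3: stream[23..24]='5' size=0x5=5, data at stream[26..31]='k0ubv' -> body[13..18], body so far='seca8pdfc3j7uk0ubv'
Chunk 4: stream[33..34]='0' size=0 (terminator). Final body='seca8pdfc3j7uk0ubv' (18 bytes)
Body byte 15 = 'u'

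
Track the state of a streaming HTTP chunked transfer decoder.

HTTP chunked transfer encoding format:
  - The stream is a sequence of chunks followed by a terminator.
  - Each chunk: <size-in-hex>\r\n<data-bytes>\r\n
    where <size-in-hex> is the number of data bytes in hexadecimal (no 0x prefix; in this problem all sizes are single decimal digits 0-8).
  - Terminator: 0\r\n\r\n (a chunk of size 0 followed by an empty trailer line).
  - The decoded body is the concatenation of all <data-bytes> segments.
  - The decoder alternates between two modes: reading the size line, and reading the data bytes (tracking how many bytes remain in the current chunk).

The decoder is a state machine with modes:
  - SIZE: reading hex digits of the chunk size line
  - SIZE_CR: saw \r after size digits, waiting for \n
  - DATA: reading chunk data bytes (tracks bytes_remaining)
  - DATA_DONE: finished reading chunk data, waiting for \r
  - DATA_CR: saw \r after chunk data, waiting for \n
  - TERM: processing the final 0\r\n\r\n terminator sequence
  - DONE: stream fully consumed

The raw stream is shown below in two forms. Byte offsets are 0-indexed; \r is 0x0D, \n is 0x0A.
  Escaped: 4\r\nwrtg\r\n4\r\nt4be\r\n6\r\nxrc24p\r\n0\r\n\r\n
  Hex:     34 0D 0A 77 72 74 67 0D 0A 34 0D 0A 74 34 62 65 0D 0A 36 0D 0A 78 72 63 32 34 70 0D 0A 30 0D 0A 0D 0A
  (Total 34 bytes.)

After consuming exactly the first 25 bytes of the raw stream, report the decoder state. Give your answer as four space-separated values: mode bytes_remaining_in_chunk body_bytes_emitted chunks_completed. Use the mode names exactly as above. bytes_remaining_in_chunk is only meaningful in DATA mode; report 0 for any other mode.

Answer: DATA 2 12 2

Derivation:
Byte 0 = '4': mode=SIZE remaining=0 emitted=0 chunks_done=0
Byte 1 = 0x0D: mode=SIZE_CR remaining=0 emitted=0 chunks_done=0
Byte 2 = 0x0A: mode=DATA remaining=4 emitted=0 chunks_done=0
Byte 3 = 'w': mode=DATA remaining=3 emitted=1 chunks_done=0
Byte 4 = 'r': mode=DATA remaining=2 emitted=2 chunks_done=0
Byte 5 = 't': mode=DATA remaining=1 emitted=3 chunks_done=0
Byte 6 = 'g': mode=DATA_DONE remaining=0 emitted=4 chunks_done=0
Byte 7 = 0x0D: mode=DATA_CR remaining=0 emitted=4 chunks_done=0
Byte 8 = 0x0A: mode=SIZE remaining=0 emitted=4 chunks_done=1
Byte 9 = '4': mode=SIZE remaining=0 emitted=4 chunks_done=1
Byte 10 = 0x0D: mode=SIZE_CR remaining=0 emitted=4 chunks_done=1
Byte 11 = 0x0A: mode=DATA remaining=4 emitted=4 chunks_done=1
Byte 12 = 't': mode=DATA remaining=3 emitted=5 chunks_done=1
Byte 13 = '4': mode=DATA remaining=2 emitted=6 chunks_done=1
Byte 14 = 'b': mode=DATA remaining=1 emitted=7 chunks_done=1
Byte 15 = 'e': mode=DATA_DONE remaining=0 emitted=8 chunks_done=1
Byte 16 = 0x0D: mode=DATA_CR remaining=0 emitted=8 chunks_done=1
Byte 17 = 0x0A: mode=SIZE remaining=0 emitted=8 chunks_done=2
Byte 18 = '6': mode=SIZE remaining=0 emitted=8 chunks_done=2
Byte 19 = 0x0D: mode=SIZE_CR remaining=0 emitted=8 chunks_done=2
Byte 20 = 0x0A: mode=DATA remaining=6 emitted=8 chunks_done=2
Byte 21 = 'x': mode=DATA remaining=5 emitted=9 chunks_done=2
Byte 22 = 'r': mode=DATA remaining=4 emitted=10 chunks_done=2
Byte 23 = 'c': mode=DATA remaining=3 emitted=11 chunks_done=2
Byte 24 = '2': mode=DATA remaining=2 emitted=12 chunks_done=2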